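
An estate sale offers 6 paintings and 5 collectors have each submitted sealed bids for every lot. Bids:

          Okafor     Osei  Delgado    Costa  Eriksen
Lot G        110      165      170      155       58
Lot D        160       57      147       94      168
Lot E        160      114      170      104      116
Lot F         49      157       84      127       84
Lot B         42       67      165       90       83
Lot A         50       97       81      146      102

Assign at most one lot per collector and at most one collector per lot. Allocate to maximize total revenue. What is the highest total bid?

Maximum total: $805

This is a one-to-one assignment (maximum-weight bipartite matching).
Optimal: Okafor→Lot E ($160), Osei→Lot F ($157), Delgado→Lot B ($165), Costa→Lot G ($155), Eriksen→Lot D ($168) — total 160+157+165+155+168 = $805.
Row-greedy (each collector in turn takes its best remaining lot) gives $725, worse by 80.
Next-best assignment: Okafor→Lot E, Osei→Lot G, Delgado→Lot B, Costa→Lot A, Eriksen→Lot D = $804.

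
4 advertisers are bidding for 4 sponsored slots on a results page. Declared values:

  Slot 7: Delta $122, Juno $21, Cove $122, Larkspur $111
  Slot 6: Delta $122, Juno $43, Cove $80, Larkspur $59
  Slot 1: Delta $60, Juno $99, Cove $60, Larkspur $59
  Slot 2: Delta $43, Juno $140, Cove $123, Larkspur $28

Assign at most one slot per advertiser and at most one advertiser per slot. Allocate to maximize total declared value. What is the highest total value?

Max total: $455

Treat this as an assignment problem: match each advertiser to one slot.
Optimal: Delta→Slot 6 ($122), Juno→Slot 1 ($99), Cove→Slot 2 ($123), Larkspur→Slot 7 ($111) — total 122+99+123+111 = $455.
Row-greedy (each advertiser in turn takes its best remaining slot) gives $401, worse by 54.
Swapping Juno↔Delta (Juno→Slot 6 $43, Delta→Slot 1 $60) loses 118.
No other one-to-one assignment exceeds $455.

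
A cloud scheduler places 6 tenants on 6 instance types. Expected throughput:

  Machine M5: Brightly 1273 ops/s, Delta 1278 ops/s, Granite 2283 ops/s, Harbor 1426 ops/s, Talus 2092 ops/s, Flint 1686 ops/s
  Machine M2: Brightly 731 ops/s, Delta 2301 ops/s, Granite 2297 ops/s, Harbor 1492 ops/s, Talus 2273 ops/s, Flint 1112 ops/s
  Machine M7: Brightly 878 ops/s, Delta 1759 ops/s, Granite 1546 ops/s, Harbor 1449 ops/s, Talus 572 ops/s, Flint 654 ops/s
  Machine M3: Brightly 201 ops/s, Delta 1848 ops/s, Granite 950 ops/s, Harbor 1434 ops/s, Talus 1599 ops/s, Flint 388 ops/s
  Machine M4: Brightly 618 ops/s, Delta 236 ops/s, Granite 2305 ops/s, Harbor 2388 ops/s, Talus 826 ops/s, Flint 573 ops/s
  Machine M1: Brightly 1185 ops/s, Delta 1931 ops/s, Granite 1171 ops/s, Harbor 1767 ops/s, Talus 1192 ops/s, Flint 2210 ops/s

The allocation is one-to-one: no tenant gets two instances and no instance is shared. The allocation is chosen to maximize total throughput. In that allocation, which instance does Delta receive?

Optimal: Brightly→Machine M7 (878 ops/s), Delta→Machine M3 (1848 ops/s), Granite→Machine M5 (2283 ops/s), Harbor→Machine M4 (2388 ops/s), Talus→Machine M2 (2273 ops/s), Flint→Machine M1 (2210 ops/s) — total 878+1848+2283+2388+2273+2210 = 11880 ops/s.
Max-entry greedy (repeatedly take the single best remaining cell) gives 11659 ops/s, worse by 221.
Every other assignment is strictly worse.
Delta's own top instance is Machine M2 (2301 ops/s), but forcing Delta→Machine M2 and reassigning the rest optimally gives only 11659 ops/s — worse by 221.

Delta receives Machine M3.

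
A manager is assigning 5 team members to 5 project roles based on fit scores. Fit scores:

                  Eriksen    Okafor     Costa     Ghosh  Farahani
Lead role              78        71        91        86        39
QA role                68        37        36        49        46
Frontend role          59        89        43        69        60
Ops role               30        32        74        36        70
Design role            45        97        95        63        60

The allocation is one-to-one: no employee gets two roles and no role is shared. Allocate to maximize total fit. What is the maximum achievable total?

Max total: 408 pts

This is a one-to-one assignment (maximum-weight bipartite matching).
Optimal: Eriksen→QA role (68 pts), Okafor→Frontend role (89 pts), Costa→Design role (95 pts), Ghosh→Lead role (86 pts), Farahani→Ops role (70 pts) — total 68+89+95+86+70 = 408 pts.
Column-greedy (each role in turn goes to its best remaining employee) gives 381 pts, worse by 27.
Swapping Okafor↔Costa (Okafor→Design role 97 pts, Costa→Frontend role 43 pts) loses 44.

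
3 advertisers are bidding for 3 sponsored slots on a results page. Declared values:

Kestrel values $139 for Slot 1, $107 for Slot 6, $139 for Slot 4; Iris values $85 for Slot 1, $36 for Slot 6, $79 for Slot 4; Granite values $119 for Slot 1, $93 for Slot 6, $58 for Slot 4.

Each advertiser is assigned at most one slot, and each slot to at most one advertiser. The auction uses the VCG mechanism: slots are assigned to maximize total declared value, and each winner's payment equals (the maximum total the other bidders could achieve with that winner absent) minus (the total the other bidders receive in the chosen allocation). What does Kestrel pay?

Kestrel pays $20.

Efficient allocation: Kestrel→Slot 4 ($139), Iris→Slot 1 ($85), Granite→Slot 6 ($93); total welfare W = $317.
Kestrel receives Slot 4 at value $139, so the others get W − 139 = $178.
Without Kestrel: best allocation of the remaining 2 bidders over all 3 slots is Iris→Slot 4 ($79), Granite→Slot 1 ($119), total $198.
VCG payment = (others' best without Kestrel) − (others' welfare with Kestrel) = 198 − 178 = $20.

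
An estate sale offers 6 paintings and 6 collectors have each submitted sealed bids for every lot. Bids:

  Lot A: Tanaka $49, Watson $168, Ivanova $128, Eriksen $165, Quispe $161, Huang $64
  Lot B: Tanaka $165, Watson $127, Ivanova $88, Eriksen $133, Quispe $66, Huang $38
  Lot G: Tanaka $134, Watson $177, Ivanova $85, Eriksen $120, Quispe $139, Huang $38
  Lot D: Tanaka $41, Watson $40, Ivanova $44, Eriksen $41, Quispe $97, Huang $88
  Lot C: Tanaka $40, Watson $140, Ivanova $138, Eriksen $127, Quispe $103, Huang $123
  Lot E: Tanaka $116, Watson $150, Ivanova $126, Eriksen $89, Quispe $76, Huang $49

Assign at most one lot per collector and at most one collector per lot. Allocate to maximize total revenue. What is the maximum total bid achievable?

Maximum total: $853

This is the linear assignment problem.
Optimal: Tanaka→Lot B ($165), Watson→Lot G ($177), Ivanova→Lot E ($126), Eriksen→Lot A ($165), Quispe→Lot D ($97), Huang→Lot C ($123) — total 165+177+126+165+97+123 = $853.
Column-greedy (each lot in turn goes to its best remaining collector) gives $787, worse by 66.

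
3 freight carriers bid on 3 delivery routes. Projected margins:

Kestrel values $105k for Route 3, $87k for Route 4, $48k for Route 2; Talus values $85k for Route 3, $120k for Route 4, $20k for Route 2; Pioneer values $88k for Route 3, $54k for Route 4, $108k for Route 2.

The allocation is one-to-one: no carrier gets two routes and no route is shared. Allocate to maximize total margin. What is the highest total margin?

Max total: $333k

This is a one-to-one assignment (maximum-weight bipartite matching).
Optimal: Kestrel→Route 3 ($105k), Talus→Route 4 ($120k), Pioneer→Route 2 ($108k) — total 105+120+108 = $333k.
Next-best assignment: Kestrel→Route 4, Talus→Route 3, Pioneer→Route 2 = $280k.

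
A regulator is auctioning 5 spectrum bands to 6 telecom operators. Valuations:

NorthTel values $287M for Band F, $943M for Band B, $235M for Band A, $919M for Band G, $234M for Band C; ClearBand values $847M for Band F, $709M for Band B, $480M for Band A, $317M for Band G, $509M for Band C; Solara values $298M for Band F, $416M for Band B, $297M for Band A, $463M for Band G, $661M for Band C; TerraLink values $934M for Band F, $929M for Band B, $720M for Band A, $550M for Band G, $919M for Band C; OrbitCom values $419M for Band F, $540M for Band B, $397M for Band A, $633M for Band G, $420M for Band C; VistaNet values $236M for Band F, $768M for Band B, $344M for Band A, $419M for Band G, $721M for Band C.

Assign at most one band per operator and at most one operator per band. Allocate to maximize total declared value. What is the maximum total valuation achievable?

Treat this as an assignment problem: match each operator to one band.
Optimal: ClearBand→Band F ($847M), VistaNet→Band B ($768M), TerraLink→Band A ($720M), NorthTel→Band G ($919M), Solara→Band C ($661M) — total 847+768+720+919+661 = $3915M.
Max-entry greedy (repeatedly take the single best remaining cell) gives $3711M, worse by 204.
Swapping ClearBand↔TerraLink (ClearBand→Band A $480M, TerraLink→Band F $934M) loses 153.
No other one-to-one assignment exceeds $3915M.

Max total: $3915M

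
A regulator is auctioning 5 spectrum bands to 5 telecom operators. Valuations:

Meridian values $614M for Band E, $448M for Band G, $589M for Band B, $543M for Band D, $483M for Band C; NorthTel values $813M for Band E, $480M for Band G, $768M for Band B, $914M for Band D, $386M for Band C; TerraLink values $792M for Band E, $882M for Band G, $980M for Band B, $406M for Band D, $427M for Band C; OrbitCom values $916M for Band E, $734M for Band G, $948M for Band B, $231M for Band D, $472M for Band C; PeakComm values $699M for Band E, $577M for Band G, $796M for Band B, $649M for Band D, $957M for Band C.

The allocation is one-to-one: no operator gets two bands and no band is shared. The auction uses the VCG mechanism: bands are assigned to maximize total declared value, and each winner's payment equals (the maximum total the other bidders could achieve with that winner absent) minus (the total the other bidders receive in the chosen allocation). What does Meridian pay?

Meridian pays $66M.

Efficient allocation: Meridian→Band E ($614M), NorthTel→Band D ($914M), TerraLink→Band G ($882M), OrbitCom→Band B ($948M), PeakComm→Band C ($957M); total welfare W = $4315M.
Meridian receives Band E at value $614M, so the others get W − 614 = $3701M.
Without Meridian: best allocation of the remaining 4 bidders over all 5 bands is NorthTel→Band D ($914M), TerraLink→Band B ($980M), OrbitCom→Band E ($916M), PeakComm→Band C ($957M), total $3767M.
VCG payment = (others' best without Meridian) − (others' welfare with Meridian) = 3767 − 3701 = $66M.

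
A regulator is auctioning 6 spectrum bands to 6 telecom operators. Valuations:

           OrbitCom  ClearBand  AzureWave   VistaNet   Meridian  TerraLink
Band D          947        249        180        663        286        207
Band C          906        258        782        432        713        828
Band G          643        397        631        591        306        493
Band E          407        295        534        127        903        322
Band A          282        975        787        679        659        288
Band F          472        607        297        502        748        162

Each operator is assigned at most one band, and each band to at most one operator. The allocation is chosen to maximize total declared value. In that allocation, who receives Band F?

This is a one-to-one assignment (maximum-weight bipartite matching).
Optimal: OrbitCom→Band D ($947M), ClearBand→Band A ($975M), AzureWave→Band G ($631M), VistaNet→Band F ($502M), Meridian→Band E ($903M), TerraLink→Band C ($828M) — total 947+975+631+502+903+828 = $4786M.
Row-greedy (each operator in turn takes its best remaining band) gives $4360M, worse by 426.
Next-best assignment: OrbitCom→Band D, ClearBand→Band F, AzureWave→Band A, VistaNet→Band G, Meridian→Band E, TerraLink→Band C = $4663M.
Swapping AzureWave↔TerraLink (AzureWave→Band C $782M, TerraLink→Band G $493M) loses 184.
VistaNet's own top band is Band A ($679M), but forcing VistaNet→Band A and reassigning the rest optimally gives only $4595M — worse by 191.

VistaNet receives Band F.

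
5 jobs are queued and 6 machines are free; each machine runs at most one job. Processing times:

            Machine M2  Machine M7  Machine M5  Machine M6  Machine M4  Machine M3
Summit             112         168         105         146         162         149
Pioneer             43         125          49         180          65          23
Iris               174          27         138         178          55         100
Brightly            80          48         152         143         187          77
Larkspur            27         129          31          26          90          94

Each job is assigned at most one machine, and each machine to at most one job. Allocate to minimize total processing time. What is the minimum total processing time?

Minimum total: 257 min

Optimal: Summit→Machine M5 (105 min), Pioneer→Machine M3 (23 min), Iris→Machine M4 (55 min), Brightly→Machine M7 (48 min), Larkspur→Machine M6 (26 min) — total 105+23+55+48+26 = 257 min.
Row-greedy (each job in turn takes its cheapest remaining machine) gives 261 min, worse by 4.
Next-best assignment: Summit→Machine M5, Pioneer→Machine M3, Iris→Machine M4, Brightly→Machine M7, Larkspur→Machine M2 = 258 min.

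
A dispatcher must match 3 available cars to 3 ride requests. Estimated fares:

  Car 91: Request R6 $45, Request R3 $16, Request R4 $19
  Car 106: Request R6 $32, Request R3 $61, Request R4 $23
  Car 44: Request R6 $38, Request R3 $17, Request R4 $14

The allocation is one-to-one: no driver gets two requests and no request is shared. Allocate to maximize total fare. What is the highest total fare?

Maximum total: $120

Optimal: Car 91→Request R6 ($45), Car 106→Request R3 ($61), Car 44→Request R4 ($14) — total 45+61+14 = $120.
Next-best assignment: Car 91→Request R4, Car 106→Request R3, Car 44→Request R6 = $118.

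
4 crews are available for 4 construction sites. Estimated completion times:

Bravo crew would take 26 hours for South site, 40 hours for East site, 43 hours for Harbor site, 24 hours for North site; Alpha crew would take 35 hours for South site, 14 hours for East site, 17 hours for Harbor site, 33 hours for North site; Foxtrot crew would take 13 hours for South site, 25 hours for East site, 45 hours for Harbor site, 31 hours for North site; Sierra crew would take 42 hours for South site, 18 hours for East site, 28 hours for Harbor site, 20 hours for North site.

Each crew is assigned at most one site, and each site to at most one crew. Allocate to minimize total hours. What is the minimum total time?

This is the linear assignment problem.
Optimal: Bravo crew→North site (24 hours), Alpha crew→Harbor site (17 hours), Foxtrot crew→South site (13 hours), Sierra crew→East site (18 hours) — total 24+17+13+18 = 72 hours.
Swapping Foxtrot crew↔Bravo crew (Foxtrot crew→North site 31 hours, Bravo crew→South site 26 hours) adds 20.

Minimum total: 72 hours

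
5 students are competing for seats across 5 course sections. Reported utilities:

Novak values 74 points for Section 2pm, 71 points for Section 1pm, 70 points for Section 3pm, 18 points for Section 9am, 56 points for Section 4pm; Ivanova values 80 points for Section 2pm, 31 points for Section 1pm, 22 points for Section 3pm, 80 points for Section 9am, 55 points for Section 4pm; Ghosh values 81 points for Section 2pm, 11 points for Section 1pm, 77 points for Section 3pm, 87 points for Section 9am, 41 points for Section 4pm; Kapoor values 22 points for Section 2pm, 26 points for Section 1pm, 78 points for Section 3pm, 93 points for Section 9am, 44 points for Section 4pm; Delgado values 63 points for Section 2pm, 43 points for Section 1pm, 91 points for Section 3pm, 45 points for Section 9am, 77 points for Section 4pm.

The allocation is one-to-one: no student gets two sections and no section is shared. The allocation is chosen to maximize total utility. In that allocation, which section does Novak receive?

Novak receives Section 1pm.

Optimal: Novak→Section 1pm (71 points), Ivanova→Section 2pm (80 points), Ghosh→Section 3pm (77 points), Kapoor→Section 9am (93 points), Delgado→Section 4pm (77 points) — total 71+80+77+93+77 = 398 points.
Column-greedy (each section in turn goes to its best remaining student) gives 391 points, worse by 7.
Next-best assignment: Novak→Section 1pm, Ivanova→Section 2pm, Ghosh→Section 9am, Kapoor→Section 3pm, Delgado→Section 4pm = 393 points.
Novak's own top section is Section 2pm (74 points), but forcing Novak→Section 2pm and reassigning the rest optimally gives only 352 points — worse by 46.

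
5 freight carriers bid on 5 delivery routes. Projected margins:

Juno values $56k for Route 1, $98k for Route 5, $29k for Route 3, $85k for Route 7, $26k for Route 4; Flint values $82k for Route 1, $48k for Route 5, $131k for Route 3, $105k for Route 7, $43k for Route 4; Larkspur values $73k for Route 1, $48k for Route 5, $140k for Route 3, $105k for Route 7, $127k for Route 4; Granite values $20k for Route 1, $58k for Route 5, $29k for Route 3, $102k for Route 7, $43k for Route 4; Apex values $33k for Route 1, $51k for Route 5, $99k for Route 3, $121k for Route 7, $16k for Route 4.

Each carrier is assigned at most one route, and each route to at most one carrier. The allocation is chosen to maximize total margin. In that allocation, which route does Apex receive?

Optimal: Juno→Route 5 ($98k), Flint→Route 1 ($82k), Larkspur→Route 4 ($127k), Granite→Route 7 ($102k), Apex→Route 3 ($99k) — total 98+82+127+102+99 = $508k.
Max-entry greedy (repeatedly take the single best remaining cell) gives $484k, worse by 24.
Apex's own top route is Route 7 ($121k), but forcing Apex→Route 7 and reassigning the rest optimally gives only $497k — worse by 11.

Apex receives Route 3.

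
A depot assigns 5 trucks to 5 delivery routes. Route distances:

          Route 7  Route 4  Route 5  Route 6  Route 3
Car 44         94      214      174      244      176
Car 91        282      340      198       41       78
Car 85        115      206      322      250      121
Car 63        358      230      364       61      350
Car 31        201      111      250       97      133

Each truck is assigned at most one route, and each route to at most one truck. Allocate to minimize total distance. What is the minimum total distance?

This is the linear assignment problem.
Optimal: Car 44→Route 5 (174 km), Car 91→Route 3 (78 km), Car 85→Route 7 (115 km), Car 63→Route 6 (61 km), Car 31→Route 4 (111 km) — total 174+78+115+61+111 = 539 km.
Min-entry greedy (repeatedly take the single cheapest remaining cell) gives 731 km, worse by 192.
Swapping Car 44↔Car 85 (Car 44→Route 7 94 km, Car 85→Route 5 322 km) adds 127.

Minimum total: 539 km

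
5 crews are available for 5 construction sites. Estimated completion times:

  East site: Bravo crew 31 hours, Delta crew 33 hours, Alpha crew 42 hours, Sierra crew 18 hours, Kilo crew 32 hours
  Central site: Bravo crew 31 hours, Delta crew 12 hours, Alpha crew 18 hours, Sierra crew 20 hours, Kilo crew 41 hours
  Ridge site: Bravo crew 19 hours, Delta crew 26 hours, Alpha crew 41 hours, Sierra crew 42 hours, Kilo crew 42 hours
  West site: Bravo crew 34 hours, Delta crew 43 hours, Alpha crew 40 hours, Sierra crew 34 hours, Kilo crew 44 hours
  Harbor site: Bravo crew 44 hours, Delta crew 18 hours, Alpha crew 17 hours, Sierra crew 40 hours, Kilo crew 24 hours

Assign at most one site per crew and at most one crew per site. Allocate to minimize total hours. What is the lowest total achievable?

Min total: 110 hours

Treat this as an assignment problem: match each crew to one site.
Optimal: Bravo crew→Ridge site (19 hours), Delta crew→Central site (12 hours), Alpha crew→Harbor site (17 hours), Sierra crew→East site (18 hours), Kilo crew→West site (44 hours) — total 19+12+17+18+44 = 110 hours.
Column-greedy (each site in turn goes to its cheapest remaining crew) gives 113 hours, worse by 3.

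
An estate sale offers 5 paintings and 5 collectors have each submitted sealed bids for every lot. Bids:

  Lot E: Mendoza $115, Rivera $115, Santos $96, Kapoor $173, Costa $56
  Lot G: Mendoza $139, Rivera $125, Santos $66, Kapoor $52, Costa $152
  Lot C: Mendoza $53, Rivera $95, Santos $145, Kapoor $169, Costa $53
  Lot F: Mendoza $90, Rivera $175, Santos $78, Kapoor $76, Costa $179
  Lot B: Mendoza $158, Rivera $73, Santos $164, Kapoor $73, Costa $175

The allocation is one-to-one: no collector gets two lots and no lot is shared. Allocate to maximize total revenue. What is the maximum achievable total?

This is a one-to-one assignment (maximum-weight bipartite matching).
Optimal: Mendoza→Lot G ($139), Rivera→Lot F ($175), Santos→Lot C ($145), Kapoor→Lot E ($173), Costa→Lot B ($175) — total 139+175+145+173+175 = $807.
Column-greedy (each lot in turn goes to its best remaining collector) gives $803, worse by 4.
Every other assignment is strictly worse.

Maximum total: $807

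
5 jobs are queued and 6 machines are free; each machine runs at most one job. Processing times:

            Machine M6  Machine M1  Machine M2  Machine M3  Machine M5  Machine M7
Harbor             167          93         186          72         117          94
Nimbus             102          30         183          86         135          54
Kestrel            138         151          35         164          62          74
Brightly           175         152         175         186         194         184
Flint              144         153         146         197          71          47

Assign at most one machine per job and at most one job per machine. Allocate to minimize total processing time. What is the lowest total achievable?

Optimal: Harbor→Machine M3 (72 min), Nimbus→Machine M1 (30 min), Kestrel→Machine M2 (35 min), Brightly→Machine M6 (175 min), Flint→Machine M7 (47 min) — total 72+30+35+175+47 = 359 min.
Column-greedy (each machine in turn goes to its cheapest remaining job) gives 487 min, worse by 128.

Min total: 359 min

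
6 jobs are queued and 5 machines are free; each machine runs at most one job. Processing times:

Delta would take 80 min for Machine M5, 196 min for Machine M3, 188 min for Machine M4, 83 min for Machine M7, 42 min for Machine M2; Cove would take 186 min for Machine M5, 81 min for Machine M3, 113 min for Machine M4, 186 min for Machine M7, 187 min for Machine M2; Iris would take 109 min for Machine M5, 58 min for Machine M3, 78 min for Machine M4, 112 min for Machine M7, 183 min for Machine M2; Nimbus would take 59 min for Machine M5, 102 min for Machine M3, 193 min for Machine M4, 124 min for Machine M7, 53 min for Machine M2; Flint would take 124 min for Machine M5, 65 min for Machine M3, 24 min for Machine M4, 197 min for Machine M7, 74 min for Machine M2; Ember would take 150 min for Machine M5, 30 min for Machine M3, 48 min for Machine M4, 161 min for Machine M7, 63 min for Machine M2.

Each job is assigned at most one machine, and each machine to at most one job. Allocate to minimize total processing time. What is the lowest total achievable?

This is the linear assignment problem.
Optimal: Nimbus→Machine M5 (59 min), Ember→Machine M3 (30 min), Flint→Machine M4 (24 min), Iris→Machine M7 (112 min), Delta→Machine M2 (42 min) — total 59+30+24+112+42 = 267 min.
Next-best assignment: Nimbus→Machine M5, Iris→Machine M3, Flint→Machine M4, Delta→Machine M7, Ember→Machine M2 = 287 min.
Checked against all permutations: 267 min is optimal.

Min total: 267 min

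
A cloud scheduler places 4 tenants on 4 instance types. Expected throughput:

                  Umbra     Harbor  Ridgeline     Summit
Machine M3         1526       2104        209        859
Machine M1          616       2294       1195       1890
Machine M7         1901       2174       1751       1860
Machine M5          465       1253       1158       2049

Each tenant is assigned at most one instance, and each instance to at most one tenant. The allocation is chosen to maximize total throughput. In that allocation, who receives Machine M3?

Treat this as an assignment problem: match each tenant to one instance.
Optimal: Umbra→Machine M3 (1526 ops/s), Harbor→Machine M1 (2294 ops/s), Ridgeline→Machine M7 (1751 ops/s), Summit→Machine M5 (2049 ops/s) — total 1526+2294+1751+2049 = 7620 ops/s.
Column-greedy (each instance in turn goes to its best remaining tenant) gives 7053 ops/s, worse by 567.
No other one-to-one assignment exceeds 7620 ops/s.
Umbra's own top instance is Machine M7 (1901 ops/s), but forcing Umbra→Machine M7 and reassigning the rest optimally gives only 7249 ops/s — worse by 371.

Umbra receives Machine M3.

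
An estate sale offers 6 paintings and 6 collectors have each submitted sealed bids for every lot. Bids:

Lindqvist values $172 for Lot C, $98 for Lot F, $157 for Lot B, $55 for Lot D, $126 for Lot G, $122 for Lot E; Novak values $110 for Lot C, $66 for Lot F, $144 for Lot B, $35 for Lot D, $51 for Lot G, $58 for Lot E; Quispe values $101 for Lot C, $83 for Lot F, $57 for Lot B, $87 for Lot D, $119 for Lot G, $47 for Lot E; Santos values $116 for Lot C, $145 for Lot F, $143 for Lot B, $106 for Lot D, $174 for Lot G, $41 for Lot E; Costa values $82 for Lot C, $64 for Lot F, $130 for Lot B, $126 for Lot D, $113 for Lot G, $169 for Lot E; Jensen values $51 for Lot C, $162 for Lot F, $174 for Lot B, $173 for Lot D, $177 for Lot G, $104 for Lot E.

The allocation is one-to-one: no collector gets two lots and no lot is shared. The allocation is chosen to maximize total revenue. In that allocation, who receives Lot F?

Optimal: Lindqvist→Lot C ($172), Novak→Lot B ($144), Quispe→Lot G ($119), Santos→Lot F ($145), Costa→Lot E ($169), Jensen→Lot D ($173) — total 172+144+119+145+169+173 = $922.
Max-entry greedy (repeatedly take the single best remaining cell) gives $894, worse by 28.
Santos's own top lot is Lot G ($174), but forcing Santos→Lot G and reassigning the rest optimally gives only $915 — worse by 7.

Santos receives Lot F.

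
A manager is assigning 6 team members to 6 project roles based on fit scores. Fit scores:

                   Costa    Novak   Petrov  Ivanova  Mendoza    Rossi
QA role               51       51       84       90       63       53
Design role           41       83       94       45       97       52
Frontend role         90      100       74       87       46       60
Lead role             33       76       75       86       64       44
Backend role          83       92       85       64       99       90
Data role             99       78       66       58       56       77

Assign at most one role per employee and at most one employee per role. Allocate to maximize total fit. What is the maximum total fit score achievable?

Optimal: Costa→Data role (99 pts), Novak→Frontend role (100 pts), Petrov→QA role (84 pts), Ivanova→Lead role (86 pts), Mendoza→Design role (97 pts), Rossi→Backend role (90 pts) — total 99+100+84+86+97+90 = 556 pts.
Max-entry greedy (repeatedly take the single best remaining cell) gives 526 pts, worse by 30.
Swapping Petrov↔Costa (Petrov→Data role 66 pts, Costa→QA role 51 pts) loses 66.

Max total: 556 pts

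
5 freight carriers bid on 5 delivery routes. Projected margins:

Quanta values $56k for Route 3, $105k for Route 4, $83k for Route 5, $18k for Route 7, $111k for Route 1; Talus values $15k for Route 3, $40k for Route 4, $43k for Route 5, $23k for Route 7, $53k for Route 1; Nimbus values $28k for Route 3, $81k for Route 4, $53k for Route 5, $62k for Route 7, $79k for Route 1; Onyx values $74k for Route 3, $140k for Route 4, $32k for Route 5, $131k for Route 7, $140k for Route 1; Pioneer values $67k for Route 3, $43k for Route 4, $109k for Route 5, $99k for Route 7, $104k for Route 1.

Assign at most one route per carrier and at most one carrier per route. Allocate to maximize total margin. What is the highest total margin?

Optimal: Quanta→Route 1 ($111k), Talus→Route 3 ($15k), Nimbus→Route 4 ($81k), Onyx→Route 7 ($131k), Pioneer→Route 5 ($109k) — total 111+15+81+131+109 = $447k.
Max-entry greedy (repeatedly take the single best remaining cell) gives $437k, worse by 10.
Next-best assignment: Quanta→Route 4, Talus→Route 3, Nimbus→Route 1, Onyx→Route 7, Pioneer→Route 5 = $439k.
Checked against all permutations: $447k is optimal.

Max total: $447k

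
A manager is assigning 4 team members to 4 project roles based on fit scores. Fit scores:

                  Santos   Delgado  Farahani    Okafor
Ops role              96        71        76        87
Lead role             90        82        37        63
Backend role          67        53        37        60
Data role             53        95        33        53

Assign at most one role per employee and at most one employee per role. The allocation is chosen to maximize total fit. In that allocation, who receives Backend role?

Treat this as an assignment problem: match each employee to one role.
Optimal: Santos→Lead role (90 pts), Delgado→Data role (95 pts), Farahani→Ops role (76 pts), Okafor→Backend role (60 pts) — total 90+95+76+60 = 321 pts.
Max-entry greedy (repeatedly take the single best remaining cell) gives 291 pts, worse by 30.
Next-best assignment: Santos→Lead role, Delgado→Data role, Farahani→Backend role, Okafor→Ops role = 309 pts.
Swapping Santos↔Farahani (Santos→Ops role 96 pts, Farahani→Lead role 37 pts) loses 33.
Okafor's own top role is Ops role (87 pts), but forcing Okafor→Ops role and reassigning the rest optimally gives only 309 pts — worse by 12.

Okafor receives Backend role.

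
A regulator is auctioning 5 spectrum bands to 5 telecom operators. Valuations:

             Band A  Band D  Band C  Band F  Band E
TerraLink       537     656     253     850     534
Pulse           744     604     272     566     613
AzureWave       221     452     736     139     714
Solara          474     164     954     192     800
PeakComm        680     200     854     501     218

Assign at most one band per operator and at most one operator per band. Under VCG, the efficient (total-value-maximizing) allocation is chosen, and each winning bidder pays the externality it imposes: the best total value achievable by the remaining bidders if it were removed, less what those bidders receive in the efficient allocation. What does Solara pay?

Solara pays $314M.

Efficient allocation: TerraLink→Band F ($850M), Pulse→Band D ($604M), AzureWave→Band E ($714M), Solara→Band C ($954M), PeakComm→Band A ($680M); total welfare W = $3802M.
Solara receives Band C at value $954M, so the others get W − 954 = $2848M.
Without Solara: best allocation of the remaining 4 bidders over all 5 bands is TerraLink→Band F ($850M), Pulse→Band A ($744M), AzureWave→Band E ($714M), PeakComm→Band C ($854M), total $3162M.
VCG payment = (others' best without Solara) − (others' welfare with Solara) = 3162 − 2848 = $314M.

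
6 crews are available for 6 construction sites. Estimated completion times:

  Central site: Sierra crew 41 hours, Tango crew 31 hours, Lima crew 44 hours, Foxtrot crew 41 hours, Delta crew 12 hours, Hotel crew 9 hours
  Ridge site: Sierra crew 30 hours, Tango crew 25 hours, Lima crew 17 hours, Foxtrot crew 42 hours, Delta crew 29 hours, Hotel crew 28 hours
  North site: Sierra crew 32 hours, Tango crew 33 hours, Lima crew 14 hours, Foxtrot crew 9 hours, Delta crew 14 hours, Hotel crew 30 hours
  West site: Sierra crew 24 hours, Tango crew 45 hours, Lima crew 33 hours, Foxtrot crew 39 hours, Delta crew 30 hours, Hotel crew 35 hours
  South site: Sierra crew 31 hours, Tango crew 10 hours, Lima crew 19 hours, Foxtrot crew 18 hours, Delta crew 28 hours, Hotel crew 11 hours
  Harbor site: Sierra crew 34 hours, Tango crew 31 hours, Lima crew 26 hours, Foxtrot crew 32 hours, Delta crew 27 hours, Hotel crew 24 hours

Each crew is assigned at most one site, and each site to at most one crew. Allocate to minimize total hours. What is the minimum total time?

Min total: 96 hours

This is the linear assignment problem.
Optimal: Sierra crew→West site (24 hours), Tango crew→South site (10 hours), Lima crew→Ridge site (17 hours), Foxtrot crew→North site (9 hours), Delta crew→Central site (12 hours), Hotel crew→Harbor site (24 hours) — total 24+10+17+9+12+24 = 96 hours.
Row-greedy (each crew in turn takes its cheapest remaining site) gives 120 hours, worse by 24.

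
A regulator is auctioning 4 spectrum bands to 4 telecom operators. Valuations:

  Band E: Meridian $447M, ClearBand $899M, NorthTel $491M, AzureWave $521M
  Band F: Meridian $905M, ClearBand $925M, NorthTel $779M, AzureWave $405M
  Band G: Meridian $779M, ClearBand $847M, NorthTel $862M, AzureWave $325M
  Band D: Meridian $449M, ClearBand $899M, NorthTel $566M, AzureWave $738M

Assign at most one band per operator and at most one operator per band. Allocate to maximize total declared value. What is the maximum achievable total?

Max total: $3404M

Optimal: Meridian→Band F ($905M), ClearBand→Band E ($899M), NorthTel→Band G ($862M), AzureWave→Band D ($738M) — total 905+899+862+738 = $3404M.
Max-entry greedy (repeatedly take the single best remaining cell) gives $2972M, worse by 432.
Swapping ClearBand↔NorthTel (ClearBand→Band G $847M, NorthTel→Band E $491M) loses 423.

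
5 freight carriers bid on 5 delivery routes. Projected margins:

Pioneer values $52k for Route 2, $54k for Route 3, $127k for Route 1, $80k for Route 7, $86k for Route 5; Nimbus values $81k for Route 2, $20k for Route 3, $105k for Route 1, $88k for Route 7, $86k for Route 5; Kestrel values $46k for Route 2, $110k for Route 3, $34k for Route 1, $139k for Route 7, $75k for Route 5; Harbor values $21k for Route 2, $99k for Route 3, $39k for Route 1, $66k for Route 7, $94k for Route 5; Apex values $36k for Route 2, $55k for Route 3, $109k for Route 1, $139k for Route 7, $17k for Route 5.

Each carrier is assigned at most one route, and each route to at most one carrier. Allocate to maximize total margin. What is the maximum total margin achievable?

Maximum total: $551k

Treat this as an assignment problem: match each carrier to one route.
Optimal: Pioneer→Route 1 ($127k), Nimbus→Route 2 ($81k), Kestrel→Route 3 ($110k), Harbor→Route 5 ($94k), Apex→Route 7 ($139k) — total 127+81+110+94+139 = $551k.
Max-entry greedy (repeatedly take the single best remaining cell) gives $487k, worse by 64.
No other one-to-one assignment exceeds $551k.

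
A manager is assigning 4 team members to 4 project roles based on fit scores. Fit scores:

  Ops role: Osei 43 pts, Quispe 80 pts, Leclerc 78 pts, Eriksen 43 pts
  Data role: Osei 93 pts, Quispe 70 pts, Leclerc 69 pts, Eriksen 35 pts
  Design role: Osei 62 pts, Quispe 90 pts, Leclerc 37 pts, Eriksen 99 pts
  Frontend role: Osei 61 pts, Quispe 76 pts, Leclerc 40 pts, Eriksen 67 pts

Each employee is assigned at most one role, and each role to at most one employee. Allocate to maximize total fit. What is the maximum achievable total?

Maximum total: 346 pts

Treat this as an assignment problem: match each employee to one role.
Optimal: Osei→Data role (93 pts), Quispe→Frontend role (76 pts), Leclerc→Ops role (78 pts), Eriksen→Design role (99 pts) — total 93+76+78+99 = 346 pts.
Column-greedy (each role in turn goes to its best remaining employee) gives 312 pts, worse by 34.
Next-best assignment: Osei→Data role, Quispe→Design role, Leclerc→Ops role, Eriksen→Frontend role = 328 pts.
No other one-to-one assignment exceeds 346 pts.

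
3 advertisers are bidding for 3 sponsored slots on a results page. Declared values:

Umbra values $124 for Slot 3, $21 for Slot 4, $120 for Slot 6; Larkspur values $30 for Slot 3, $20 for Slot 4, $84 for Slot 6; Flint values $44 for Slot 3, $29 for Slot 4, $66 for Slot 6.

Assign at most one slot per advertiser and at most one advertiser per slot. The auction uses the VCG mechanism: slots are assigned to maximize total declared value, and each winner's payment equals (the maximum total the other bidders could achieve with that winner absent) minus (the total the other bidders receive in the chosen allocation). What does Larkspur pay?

Larkspur pays $37.

Efficient allocation: Umbra→Slot 3 ($124), Larkspur→Slot 6 ($84), Flint→Slot 4 ($29); total welfare W = $237.
Larkspur receives Slot 6 at value $84, so the others get W − 84 = $153.
Without Larkspur: best allocation of the remaining 2 bidders over all 3 slots is Umbra→Slot 3 ($124), Flint→Slot 6 ($66), total $190.
VCG payment = (others' best without Larkspur) − (others' welfare with Larkspur) = 190 − 153 = $37.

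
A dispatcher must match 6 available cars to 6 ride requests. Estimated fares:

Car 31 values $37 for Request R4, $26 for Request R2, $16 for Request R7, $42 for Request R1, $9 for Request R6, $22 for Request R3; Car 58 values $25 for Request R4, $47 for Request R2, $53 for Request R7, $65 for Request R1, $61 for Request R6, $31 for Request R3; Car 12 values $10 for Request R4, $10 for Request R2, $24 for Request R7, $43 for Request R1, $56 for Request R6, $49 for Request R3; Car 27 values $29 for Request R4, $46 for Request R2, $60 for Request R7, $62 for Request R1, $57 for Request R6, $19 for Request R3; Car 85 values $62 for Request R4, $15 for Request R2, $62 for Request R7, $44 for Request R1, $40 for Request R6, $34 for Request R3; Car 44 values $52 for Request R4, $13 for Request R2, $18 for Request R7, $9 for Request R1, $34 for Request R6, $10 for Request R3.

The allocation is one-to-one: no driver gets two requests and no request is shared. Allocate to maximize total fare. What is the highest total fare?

Maximum total: $312

This is a one-to-one assignment (maximum-weight bipartite matching).
Optimal: Car 31→Request R2 ($26), Car 58→Request R6 ($61), Car 12→Request R3 ($49), Car 27→Request R1 ($62), Car 85→Request R7 ($62), Car 44→Request R4 ($52) — total 26+61+49+62+62+52 = $312.
Max-entry greedy (repeatedly take the single best remaining cell) gives $279, worse by 33.
Swapping Car 44↔Car 12 (Car 44→Request R3 $10, Car 12→Request R4 $10) loses 81.
No other one-to-one assignment exceeds $312.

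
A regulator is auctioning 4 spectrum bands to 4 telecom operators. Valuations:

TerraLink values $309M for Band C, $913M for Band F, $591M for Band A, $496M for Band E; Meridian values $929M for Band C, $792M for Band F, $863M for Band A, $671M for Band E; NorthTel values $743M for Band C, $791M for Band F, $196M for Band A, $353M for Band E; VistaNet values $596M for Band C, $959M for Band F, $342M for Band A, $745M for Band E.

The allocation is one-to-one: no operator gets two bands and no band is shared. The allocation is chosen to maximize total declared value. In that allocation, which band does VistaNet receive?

Optimal: TerraLink→Band F ($913M), Meridian→Band A ($863M), NorthTel→Band C ($743M), VistaNet→Band E ($745M) — total 913+863+743+745 = $3264M.
Max-entry greedy (repeatedly take the single best remaining cell) gives $2832M, worse by 432.
No other one-to-one assignment exceeds $3264M.
VistaNet's own top band is Band F ($959M), but forcing VistaNet→Band F and reassigning the rest optimally gives only $3061M — worse by 203.

VistaNet receives Band E.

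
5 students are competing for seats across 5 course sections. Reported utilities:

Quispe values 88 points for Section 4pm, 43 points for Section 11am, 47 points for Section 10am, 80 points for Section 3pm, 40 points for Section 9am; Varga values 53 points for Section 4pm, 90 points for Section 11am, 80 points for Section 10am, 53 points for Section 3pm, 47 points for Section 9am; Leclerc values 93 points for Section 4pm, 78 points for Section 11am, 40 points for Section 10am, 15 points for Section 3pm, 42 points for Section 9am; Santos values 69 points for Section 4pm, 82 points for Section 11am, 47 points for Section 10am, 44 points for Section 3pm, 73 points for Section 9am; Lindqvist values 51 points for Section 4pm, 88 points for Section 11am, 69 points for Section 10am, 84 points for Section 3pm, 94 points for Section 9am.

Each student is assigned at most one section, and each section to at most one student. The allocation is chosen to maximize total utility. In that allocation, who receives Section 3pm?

Treat this as an assignment problem: match each student to one section.
Optimal: Quispe→Section 3pm (80 points), Varga→Section 10am (80 points), Leclerc→Section 4pm (93 points), Santos→Section 11am (82 points), Lindqvist→Section 9am (94 points) — total 80+80+93+82+94 = 429 points.
Max-entry greedy (repeatedly take the single best remaining cell) gives 404 points, worse by 25.
Swapping Santos↔Varga (Santos→Section 10am 47 points, Varga→Section 11am 90 points) loses 25.
Quispe's own top section is Section 4pm (88 points), but forcing Quispe→Section 4pm and reassigning the rest optimally gives only 403 points — worse by 26.

Quispe receives Section 3pm.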